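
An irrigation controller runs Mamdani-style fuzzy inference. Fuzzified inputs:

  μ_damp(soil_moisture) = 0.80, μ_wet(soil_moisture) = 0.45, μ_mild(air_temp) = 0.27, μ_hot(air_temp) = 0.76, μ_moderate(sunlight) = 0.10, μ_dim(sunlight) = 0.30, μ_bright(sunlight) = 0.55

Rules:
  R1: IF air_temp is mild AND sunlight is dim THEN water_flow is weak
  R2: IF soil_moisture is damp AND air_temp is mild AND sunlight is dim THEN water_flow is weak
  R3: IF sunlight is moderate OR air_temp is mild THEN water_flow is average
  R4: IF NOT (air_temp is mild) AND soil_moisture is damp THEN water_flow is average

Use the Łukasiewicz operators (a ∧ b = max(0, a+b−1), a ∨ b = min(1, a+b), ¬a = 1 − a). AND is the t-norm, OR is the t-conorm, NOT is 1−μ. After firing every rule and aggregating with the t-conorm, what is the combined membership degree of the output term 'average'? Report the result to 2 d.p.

0.90

R1: mild=0.27, dim=0.30; AND[max(0, a+b−1)] → w = 0.00
R2: damp=0.80, mild=0.27, dim=0.30; AND[max(0, a+b−1)] → w = 0.00
R3: moderate=0.10, mild=0.27; OR[min(1, a+b)] → w = 0.37
R4: ¬mild=1−0.27=0.73, damp=0.80; AND[max(0, a+b−1)] → w = 0.53
Rules with consequent 'average': {R3, R4} → strengths 0.37, 0.53
Aggregate via t-conorm [min(1, a+b)]: 0.90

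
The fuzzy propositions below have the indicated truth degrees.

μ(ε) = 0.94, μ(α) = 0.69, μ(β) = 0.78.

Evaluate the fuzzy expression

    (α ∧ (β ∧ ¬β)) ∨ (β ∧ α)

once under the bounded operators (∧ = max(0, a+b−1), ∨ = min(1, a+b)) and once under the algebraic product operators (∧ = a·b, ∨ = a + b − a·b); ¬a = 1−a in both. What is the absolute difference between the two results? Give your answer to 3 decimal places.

0.123

Under bounded:
  ¬β = 1 − 0.78 = 0.22
  β ∧ ¬β = max(0, a+b−1) on (0.78, 0.22) = 0.00
  α ∧ (β ∧ ¬β) = max(0, a+b−1) on (0.69, 0.00) = 0.00
  β ∧ α = max(0, a+b−1) on (0.78, 0.69) = 0.47
  (α ∧ (β ∧ ¬β)) ∨ (β ∧ α) = min(1, a+b) on (0.00, 0.47) = 0.47
  → value = 0.4700
Under algebraic product:
  ¬β = 1 − 0.7800 = 0.2200
  β ∧ ¬β = a·b on (0.7800, 0.2200) = 0.1716
  α ∧ (β ∧ ¬β) = a·b on (0.6900, 0.1716) = 0.1184
  β ∧ α = a·b on (0.7800, 0.6900) = 0.5382
  (α ∧ (β ∧ ¬β)) ∨ (β ∧ α) = a + b − a·b on (0.1184, 0.5382) = 0.5929
  → value = 0.5929
|0.4700 − 0.5929| = 0.123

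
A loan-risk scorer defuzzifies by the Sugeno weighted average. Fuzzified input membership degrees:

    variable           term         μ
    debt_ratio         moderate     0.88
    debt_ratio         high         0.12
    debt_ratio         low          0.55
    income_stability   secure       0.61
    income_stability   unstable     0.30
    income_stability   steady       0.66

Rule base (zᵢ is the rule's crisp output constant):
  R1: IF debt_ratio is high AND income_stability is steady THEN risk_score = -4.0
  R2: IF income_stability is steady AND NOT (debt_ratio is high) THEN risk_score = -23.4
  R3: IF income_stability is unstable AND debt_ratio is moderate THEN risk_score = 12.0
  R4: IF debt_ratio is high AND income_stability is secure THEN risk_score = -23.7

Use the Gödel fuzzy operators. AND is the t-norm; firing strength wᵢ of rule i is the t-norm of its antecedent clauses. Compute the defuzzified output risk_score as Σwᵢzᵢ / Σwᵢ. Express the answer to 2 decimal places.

R1 (z=-4.0): high=0.12, steady=0.66; AND[min(a, b)] → w = 0.12
R2 (z=-23.4): steady=0.66, ¬high=1−0.12=0.88; AND[min(a, b)] → w = 0.66
R3 (z=12.0): unstable=0.30, moderate=0.88; AND[min(a, b)] → w = 0.30
R4 (z=-23.7): high=0.12, secure=0.61; AND[min(a, b)] → w = 0.12
Weighted average = (0.12·-4.0 + 0.66·-23.4 + 0.30·12.0 + 0.12·-23.7) / (0.12 + 0.66 + 0.30 + 0.12)
  = -15.1680 / 1.2000 = -12.64

-12.64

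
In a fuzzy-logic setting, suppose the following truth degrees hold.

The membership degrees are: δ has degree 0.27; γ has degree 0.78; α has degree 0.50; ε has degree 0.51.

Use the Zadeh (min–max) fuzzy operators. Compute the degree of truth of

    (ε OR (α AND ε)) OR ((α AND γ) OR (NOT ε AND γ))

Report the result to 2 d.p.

0.51

α AND ε = min(a, b) on (0.50, 0.51) = 0.50
ε OR (α AND ε) = max(a, b) on (0.51, 0.50) = 0.51
α AND γ = min(a, b) on (0.50, 0.78) = 0.50
NOT ε = 1 − 0.51 = 0.49
NOT ε AND γ = min(a, b) on (0.49, 0.78) = 0.49
(α AND γ) OR (NOT ε AND γ) = max(a, b) on (0.50, 0.49) = 0.50
(ε OR (α AND ε)) OR ((α AND γ) OR (NOT ε AND γ)) = max(a, b) on (0.51, 0.50) = 0.51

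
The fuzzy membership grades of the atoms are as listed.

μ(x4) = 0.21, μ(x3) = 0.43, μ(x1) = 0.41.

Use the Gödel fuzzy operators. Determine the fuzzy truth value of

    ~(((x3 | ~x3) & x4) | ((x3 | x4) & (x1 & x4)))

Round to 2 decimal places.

~x3 = 1 − 0.43 = 0.57
x3 | ~x3 = max(a, b) on (0.43, 0.57) = 0.57
(x3 | ~x3) & x4 = min(a, b) on (0.57, 0.21) = 0.21
x3 | x4 = max(a, b) on (0.43, 0.21) = 0.43
x1 & x4 = min(a, b) on (0.41, 0.21) = 0.21
(x3 | x4) & (x1 & x4) = min(a, b) on (0.43, 0.21) = 0.21
((x3 | ~x3) & x4) | ((x3 | x4) & (x1 & x4)) = max(a, b) on (0.21, 0.21) = 0.21
~(((x3 | ~x3) & x4) | ((x3 | x4) & (x1 & x4))) = 1 − 0.21 = 0.79

0.79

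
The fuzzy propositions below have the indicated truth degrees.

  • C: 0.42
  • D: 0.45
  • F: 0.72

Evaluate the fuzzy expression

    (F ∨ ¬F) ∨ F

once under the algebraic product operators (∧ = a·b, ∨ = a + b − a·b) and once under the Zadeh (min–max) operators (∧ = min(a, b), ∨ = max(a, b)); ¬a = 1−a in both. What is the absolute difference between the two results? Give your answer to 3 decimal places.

0.224

Under algebraic product:
  ¬F = 1 − 0.7200 = 0.2800
  F ∨ ¬F = a + b − a·b on (0.7200, 0.2800) = 0.7984
  (F ∨ ¬F) ∨ F = a + b − a·b on (0.7984, 0.7200) = 0.9436
  → value = 0.9436
Under Zadeh (min–max):
  ¬F = 1 − 0.72 = 0.28
  F ∨ ¬F = max(a, b) on (0.72, 0.28) = 0.72
  (F ∨ ¬F) ∨ F = max(a, b) on (0.72, 0.72) = 0.72
  → value = 0.7200
|0.9436 − 0.7200| = 0.224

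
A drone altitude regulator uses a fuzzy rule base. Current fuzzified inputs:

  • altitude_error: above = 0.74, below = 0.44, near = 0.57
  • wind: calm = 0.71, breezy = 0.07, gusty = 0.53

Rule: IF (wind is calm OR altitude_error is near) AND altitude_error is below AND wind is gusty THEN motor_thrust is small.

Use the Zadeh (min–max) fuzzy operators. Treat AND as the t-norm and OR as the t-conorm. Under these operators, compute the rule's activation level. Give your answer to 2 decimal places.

firing strength: (calm=0.71 OR near=0.57) = 0.71; AND[min(a, b)] with below=0.44, gusty=0.53 → w = 0.44

0.44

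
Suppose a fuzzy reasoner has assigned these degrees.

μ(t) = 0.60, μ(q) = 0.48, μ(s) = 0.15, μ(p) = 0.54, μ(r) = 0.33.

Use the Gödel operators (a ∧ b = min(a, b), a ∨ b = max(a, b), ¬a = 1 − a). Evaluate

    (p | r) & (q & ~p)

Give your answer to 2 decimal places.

0.46

p | r = max(a, b) on (0.54, 0.33) = 0.54
~p = 1 − 0.54 = 0.46
q & ~p = min(a, b) on (0.48, 0.46) = 0.46
(p | r) & (q & ~p) = min(a, b) on (0.54, 0.46) = 0.46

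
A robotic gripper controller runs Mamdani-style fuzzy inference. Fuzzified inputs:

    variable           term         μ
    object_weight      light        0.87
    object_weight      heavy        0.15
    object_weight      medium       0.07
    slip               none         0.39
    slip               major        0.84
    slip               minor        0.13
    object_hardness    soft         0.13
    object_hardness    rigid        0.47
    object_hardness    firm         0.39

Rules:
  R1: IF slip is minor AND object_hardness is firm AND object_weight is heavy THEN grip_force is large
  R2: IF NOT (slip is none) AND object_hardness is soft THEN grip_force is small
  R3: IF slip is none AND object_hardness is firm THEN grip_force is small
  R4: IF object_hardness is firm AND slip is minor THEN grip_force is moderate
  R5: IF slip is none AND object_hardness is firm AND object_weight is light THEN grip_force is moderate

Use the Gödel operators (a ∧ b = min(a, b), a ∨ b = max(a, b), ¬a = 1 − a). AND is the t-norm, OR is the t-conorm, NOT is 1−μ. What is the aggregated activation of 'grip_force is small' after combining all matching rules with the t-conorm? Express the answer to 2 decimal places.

0.39

R1: minor=0.13, firm=0.39, heavy=0.15; AND[min(a, b)] → w = 0.13
R2: ¬none=1−0.39=0.61, soft=0.13; AND[min(a, b)] → w = 0.13
R3: none=0.39, firm=0.39; AND[min(a, b)] → w = 0.39
R4: firm=0.39, minor=0.13; AND[min(a, b)] → w = 0.13
R5: none=0.39, firm=0.39, light=0.87; AND[min(a, b)] → w = 0.39
Rules with consequent 'small': {R2, R3} → strengths 0.13, 0.39
Aggregate via t-conorm [max(a, b)]: 0.39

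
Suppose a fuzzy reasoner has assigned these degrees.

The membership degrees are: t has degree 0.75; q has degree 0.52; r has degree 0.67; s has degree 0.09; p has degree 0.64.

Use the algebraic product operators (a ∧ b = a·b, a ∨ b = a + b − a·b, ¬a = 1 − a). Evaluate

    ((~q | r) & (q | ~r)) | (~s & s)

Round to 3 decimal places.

0.598

~q = 1 − 0.5200 = 0.4800
~q | r = a + b − a·b on (0.4800, 0.6700) = 0.8284
~r = 1 − 0.6700 = 0.3300
q | ~r = a + b − a·b on (0.5200, 0.3300) = 0.6784
(~q | r) & (q | ~r) = a·b on (0.8284, 0.6784) = 0.5620
~s = 1 − 0.0900 = 0.9100
~s & s = a·b on (0.9100, 0.0900) = 0.0819
((~q | r) & (q | ~r)) | (~s & s) = a + b − a·b on (0.5620, 0.0819) = 0.5979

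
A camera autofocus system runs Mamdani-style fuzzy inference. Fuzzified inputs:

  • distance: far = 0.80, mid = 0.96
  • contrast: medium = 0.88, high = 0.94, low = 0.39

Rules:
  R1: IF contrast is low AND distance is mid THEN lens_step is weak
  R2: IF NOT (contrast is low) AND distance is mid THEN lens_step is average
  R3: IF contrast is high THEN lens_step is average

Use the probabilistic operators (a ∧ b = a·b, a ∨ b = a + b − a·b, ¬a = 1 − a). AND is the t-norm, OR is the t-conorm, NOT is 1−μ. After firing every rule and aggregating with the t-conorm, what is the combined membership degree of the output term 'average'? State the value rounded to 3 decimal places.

0.975

R1: low=0.39, mid=0.96; AND[a·b] → w = 0.3744
R2: ¬low=1−0.39=0.61, mid=0.96; AND[a·b] → w = 0.5856
R3: high=0.94 → w = 0.9400
Rules with consequent 'average': {R2, R3} → strengths 0.5856, 0.9400
Aggregate via t-conorm [a + b − a·b]: 0.9751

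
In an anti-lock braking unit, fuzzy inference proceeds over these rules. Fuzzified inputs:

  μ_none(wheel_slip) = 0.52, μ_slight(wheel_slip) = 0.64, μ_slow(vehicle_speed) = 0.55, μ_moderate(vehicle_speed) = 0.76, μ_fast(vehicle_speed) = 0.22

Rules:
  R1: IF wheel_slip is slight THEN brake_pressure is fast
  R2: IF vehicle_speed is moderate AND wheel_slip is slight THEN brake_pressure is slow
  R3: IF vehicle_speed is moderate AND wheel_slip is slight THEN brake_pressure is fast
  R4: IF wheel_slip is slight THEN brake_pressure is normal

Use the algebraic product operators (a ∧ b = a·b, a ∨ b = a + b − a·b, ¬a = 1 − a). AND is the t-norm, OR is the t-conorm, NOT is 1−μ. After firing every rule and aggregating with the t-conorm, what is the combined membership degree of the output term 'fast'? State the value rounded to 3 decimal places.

0.815

R1: slight=0.64 → w = 0.6400
R2: moderate=0.76, slight=0.64; AND[a·b] → w = 0.4864
R3: moderate=0.76, slight=0.64; AND[a·b] → w = 0.4864
R4: slight=0.64 → w = 0.6400
Rules with consequent 'fast': {R1, R3} → strengths 0.6400, 0.4864
Aggregate via t-conorm [a + b − a·b]: 0.8151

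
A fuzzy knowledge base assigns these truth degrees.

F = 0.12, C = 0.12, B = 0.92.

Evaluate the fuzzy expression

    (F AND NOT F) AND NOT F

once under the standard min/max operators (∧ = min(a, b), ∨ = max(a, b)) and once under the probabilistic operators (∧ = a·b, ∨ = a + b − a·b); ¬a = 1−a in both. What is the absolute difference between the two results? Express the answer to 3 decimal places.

0.027

Under standard min/max:
  NOT F = 1 − 0.12 = 0.88
  F AND NOT F = min(a, b) on (0.12, 0.88) = 0.12
  NOT F = 1 − 0.12 = 0.88
  (F AND NOT F) AND NOT F = min(a, b) on (0.12, 0.88) = 0.12
  → value = 0.1200
Under probabilistic:
  NOT F = 1 − 0.1200 = 0.8800
  F AND NOT F = a·b on (0.1200, 0.8800) = 0.1056
  NOT F = 1 − 0.1200 = 0.8800
  (F AND NOT F) AND NOT F = a·b on (0.1056, 0.8800) = 0.0929
  → value = 0.0929
|0.1200 − 0.0929| = 0.027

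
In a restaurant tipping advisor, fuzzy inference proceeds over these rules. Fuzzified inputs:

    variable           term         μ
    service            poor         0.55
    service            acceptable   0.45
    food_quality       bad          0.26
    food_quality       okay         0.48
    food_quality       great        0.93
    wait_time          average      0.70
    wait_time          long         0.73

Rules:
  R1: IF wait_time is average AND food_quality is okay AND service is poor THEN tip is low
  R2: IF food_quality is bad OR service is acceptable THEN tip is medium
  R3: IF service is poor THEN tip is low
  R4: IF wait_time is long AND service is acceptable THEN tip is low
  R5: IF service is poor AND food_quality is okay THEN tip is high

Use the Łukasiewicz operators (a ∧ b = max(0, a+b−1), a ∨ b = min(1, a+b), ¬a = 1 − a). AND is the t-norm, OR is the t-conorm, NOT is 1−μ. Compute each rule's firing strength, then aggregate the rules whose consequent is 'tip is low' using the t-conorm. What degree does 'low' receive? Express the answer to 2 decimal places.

R1: average=0.70, okay=0.48, poor=0.55; AND[max(0, a+b−1)] → w = 0.00
R2: bad=0.26, acceptable=0.45; OR[min(1, a+b)] → w = 0.71
R3: poor=0.55 → w = 0.55
R4: long=0.73, acceptable=0.45; AND[max(0, a+b−1)] → w = 0.18
R5: poor=0.55, okay=0.48; AND[max(0, a+b−1)] → w = 0.03
Rules with consequent 'low': {R1, R3, R4} → strengths 0.00, 0.55, 0.18
Aggregate via t-conorm [min(1, a+b)]: 0.73

0.73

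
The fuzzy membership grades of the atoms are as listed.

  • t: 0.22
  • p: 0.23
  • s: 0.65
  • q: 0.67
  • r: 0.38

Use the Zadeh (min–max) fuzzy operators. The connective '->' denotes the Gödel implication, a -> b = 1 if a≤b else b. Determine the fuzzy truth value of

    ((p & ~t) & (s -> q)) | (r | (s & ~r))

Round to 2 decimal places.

~t = 1 − 0.22 = 0.78
p & ~t = min(a, b) on (0.23, 0.78) = 0.23
s -> q  [Gödel: 1 if a≤b else b] with a=0.65, b=0.67 → 1.00
(p & ~t) & (s -> q) = min(a, b) on (0.23, 1.00) = 0.23
~r = 1 − 0.38 = 0.62
s & ~r = min(a, b) on (0.65, 0.62) = 0.62
r | (s & ~r) = max(a, b) on (0.38, 0.62) = 0.62
((p & ~t) & (s -> q)) | (r | (s & ~r)) = max(a, b) on (0.23, 0.62) = 0.62

0.62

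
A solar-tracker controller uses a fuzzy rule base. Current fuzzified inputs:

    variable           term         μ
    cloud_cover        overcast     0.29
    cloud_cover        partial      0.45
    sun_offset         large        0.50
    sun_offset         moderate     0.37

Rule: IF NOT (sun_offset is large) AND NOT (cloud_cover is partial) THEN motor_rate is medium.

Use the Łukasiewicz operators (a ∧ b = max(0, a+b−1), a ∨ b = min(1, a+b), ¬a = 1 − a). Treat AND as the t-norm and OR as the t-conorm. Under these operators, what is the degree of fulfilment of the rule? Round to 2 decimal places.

firing strength: ¬large=1−0.50=0.50, ¬partial=1−0.45=0.55; AND[max(0, a+b−1)] → w = 0.05

0.05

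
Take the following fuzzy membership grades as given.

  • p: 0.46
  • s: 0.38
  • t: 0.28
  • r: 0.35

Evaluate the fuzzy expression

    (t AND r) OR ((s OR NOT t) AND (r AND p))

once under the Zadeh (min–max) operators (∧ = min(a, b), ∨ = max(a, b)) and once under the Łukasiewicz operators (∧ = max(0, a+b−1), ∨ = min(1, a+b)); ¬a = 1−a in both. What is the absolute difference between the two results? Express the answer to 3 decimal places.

0.350

Under Zadeh (min–max):
  t AND r = min(a, b) on (0.28, 0.35) = 0.28
  NOT t = 1 − 0.28 = 0.72
  s OR NOT t = max(a, b) on (0.38, 0.72) = 0.72
  r AND p = min(a, b) on (0.35, 0.46) = 0.35
  (s OR NOT t) AND (r AND p) = min(a, b) on (0.72, 0.35) = 0.35
  (t AND r) OR ((s OR NOT t) AND (r AND p)) = max(a, b) on (0.28, 0.35) = 0.35
  → value = 0.3500
Under Łukasiewicz:
  t AND r = max(0, a+b−1) on (0.28, 0.35) = 0.00
  NOT t = 1 − 0.28 = 0.72
  s OR NOT t = min(1, a+b) on (0.38, 0.72) = 1.00
  r AND p = max(0, a+b−1) on (0.35, 0.46) = 0.00
  (s OR NOT t) AND (r AND p) = max(0, a+b−1) on (1.00, 0.00) = 0.00
  (t AND r) OR ((s OR NOT t) AND (r AND p)) = min(1, a+b) on (0.00, 0.00) = 0.00
  → value = 0.0000
|0.3500 − 0.0000| = 0.350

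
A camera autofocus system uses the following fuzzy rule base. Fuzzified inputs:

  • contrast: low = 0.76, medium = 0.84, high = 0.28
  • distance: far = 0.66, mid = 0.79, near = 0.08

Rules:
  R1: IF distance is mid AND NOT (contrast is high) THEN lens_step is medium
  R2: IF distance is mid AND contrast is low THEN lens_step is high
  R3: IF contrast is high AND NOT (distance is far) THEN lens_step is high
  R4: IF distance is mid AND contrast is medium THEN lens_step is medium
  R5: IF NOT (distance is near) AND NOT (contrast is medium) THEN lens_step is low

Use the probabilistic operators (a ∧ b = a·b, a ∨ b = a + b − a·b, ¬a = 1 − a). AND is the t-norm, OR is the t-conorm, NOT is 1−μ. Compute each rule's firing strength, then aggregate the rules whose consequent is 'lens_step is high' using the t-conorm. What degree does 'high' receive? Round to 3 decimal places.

0.638

R1: mid=0.79, ¬high=1−0.28=0.72; AND[a·b] → w = 0.5688
R2: mid=0.79, low=0.76; AND[a·b] → w = 0.6004
R3: high=0.28, ¬far=1−0.66=0.34; AND[a·b] → w = 0.0952
R4: mid=0.79, medium=0.84; AND[a·b] → w = 0.6636
R5: ¬near=1−0.08=0.92, ¬medium=1−0.84=0.16; AND[a·b] → w = 0.1472
Rules with consequent 'high': {R2, R3} → strengths 0.6004, 0.0952
Aggregate via t-conorm [a + b − a·b]: 0.6384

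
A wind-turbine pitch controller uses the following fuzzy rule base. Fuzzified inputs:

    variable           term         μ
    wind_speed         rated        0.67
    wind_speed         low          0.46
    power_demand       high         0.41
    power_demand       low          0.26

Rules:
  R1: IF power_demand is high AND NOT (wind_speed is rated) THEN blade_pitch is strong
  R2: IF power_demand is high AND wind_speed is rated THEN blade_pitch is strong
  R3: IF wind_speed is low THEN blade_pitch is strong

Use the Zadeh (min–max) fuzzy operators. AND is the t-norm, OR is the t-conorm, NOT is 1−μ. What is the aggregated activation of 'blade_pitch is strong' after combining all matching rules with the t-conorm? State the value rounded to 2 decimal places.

0.46

R1: high=0.41, ¬rated=1−0.67=0.33; AND[min(a, b)] → w = 0.33
R2: high=0.41, rated=0.67; AND[min(a, b)] → w = 0.41
R3: low=0.46 → w = 0.46
Rules with consequent 'strong': {R1, R2, R3} → strengths 0.33, 0.41, 0.46
Aggregate via t-conorm [max(a, b)]: 0.46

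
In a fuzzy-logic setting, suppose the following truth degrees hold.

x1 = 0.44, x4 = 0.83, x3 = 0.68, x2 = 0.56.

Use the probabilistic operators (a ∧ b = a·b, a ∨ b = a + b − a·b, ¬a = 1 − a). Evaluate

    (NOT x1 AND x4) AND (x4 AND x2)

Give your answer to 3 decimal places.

NOT x1 = 1 − 0.4400 = 0.5600
NOT x1 AND x4 = a·b on (0.5600, 0.8300) = 0.4648
x4 AND x2 = a·b on (0.8300, 0.5600) = 0.4648
(NOT x1 AND x4) AND (x4 AND x2) = a·b on (0.4648, 0.4648) = 0.2160

0.216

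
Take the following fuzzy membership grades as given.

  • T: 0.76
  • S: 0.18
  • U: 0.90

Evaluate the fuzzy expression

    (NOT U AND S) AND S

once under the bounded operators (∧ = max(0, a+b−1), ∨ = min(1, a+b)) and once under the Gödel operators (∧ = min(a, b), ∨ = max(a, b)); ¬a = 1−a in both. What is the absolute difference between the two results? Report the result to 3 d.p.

Under bounded:
  NOT U = 1 − 0.90 = 0.10
  NOT U AND S = max(0, a+b−1) on (0.10, 0.18) = 0.00
  (NOT U AND S) AND S = max(0, a+b−1) on (0.00, 0.18) = 0.00
  → value = 0.0000
Under Gödel:
  NOT U = 1 − 0.90 = 0.10
  NOT U AND S = min(a, b) on (0.10, 0.18) = 0.10
  (NOT U AND S) AND S = min(a, b) on (0.10, 0.18) = 0.10
  → value = 0.1000
|0.0000 − 0.1000| = 0.100

0.100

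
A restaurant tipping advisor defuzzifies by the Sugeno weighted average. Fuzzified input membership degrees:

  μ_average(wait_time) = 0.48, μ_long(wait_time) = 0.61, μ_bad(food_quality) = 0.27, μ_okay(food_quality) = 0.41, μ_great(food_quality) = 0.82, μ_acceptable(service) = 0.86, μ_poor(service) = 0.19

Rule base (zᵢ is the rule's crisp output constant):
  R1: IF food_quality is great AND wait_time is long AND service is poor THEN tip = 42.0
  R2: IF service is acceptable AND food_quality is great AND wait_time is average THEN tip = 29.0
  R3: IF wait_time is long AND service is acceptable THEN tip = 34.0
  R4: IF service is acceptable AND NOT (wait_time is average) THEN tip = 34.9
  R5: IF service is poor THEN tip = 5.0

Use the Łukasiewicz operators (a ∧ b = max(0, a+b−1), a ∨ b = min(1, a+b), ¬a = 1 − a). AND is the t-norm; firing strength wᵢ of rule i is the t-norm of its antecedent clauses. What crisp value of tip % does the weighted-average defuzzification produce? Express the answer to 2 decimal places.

R1 (z=42.0): great=0.82, long=0.61, poor=0.19; AND[max(0, a+b−1)] → w = 0.00
R2 (z=29.0): acceptable=0.86, great=0.82, average=0.48; AND[max(0, a+b−1)] → w = 0.16
R3 (z=34.0): long=0.61, acceptable=0.86; AND[max(0, a+b−1)] → w = 0.47
R4 (z=34.9): acceptable=0.86, ¬average=1−0.48=0.52; AND[max(0, a+b−1)] → w = 0.38
R5 (z=5.0): poor=0.19 → w = 0.19
Weighted average = (0.00·42.0 + 0.16·29.0 + 0.47·34.0 + 0.38·34.9 + 0.19·5.0) / (0.00 + 0.16 + 0.47 + 0.38 + 0.19)
  = 34.8320 / 1.2000 = 29.03

29.03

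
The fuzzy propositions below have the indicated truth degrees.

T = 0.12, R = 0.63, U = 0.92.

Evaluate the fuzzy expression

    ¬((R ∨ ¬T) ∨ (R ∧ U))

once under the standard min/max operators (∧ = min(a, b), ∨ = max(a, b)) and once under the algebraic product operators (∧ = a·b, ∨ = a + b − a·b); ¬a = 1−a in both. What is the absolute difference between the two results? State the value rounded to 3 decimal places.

Under standard min/max:
  ¬T = 1 − 0.12 = 0.88
  R ∨ ¬T = max(a, b) on (0.63, 0.88) = 0.88
  R ∧ U = min(a, b) on (0.63, 0.92) = 0.63
  (R ∨ ¬T) ∨ (R ∧ U) = max(a, b) on (0.88, 0.63) = 0.88
  ¬((R ∨ ¬T) ∨ (R ∧ U)) = 1 − 0.88 = 0.12
  → value = 0.1200
Under algebraic product:
  ¬T = 1 − 0.1200 = 0.8800
  R ∨ ¬T = a + b − a·b on (0.6300, 0.8800) = 0.9556
  R ∧ U = a·b on (0.6300, 0.9200) = 0.5796
  (R ∨ ¬T) ∨ (R ∧ U) = a + b − a·b on (0.9556, 0.5796) = 0.9813
  ¬((R ∨ ¬T) ∨ (R ∧ U)) = 1 − 0.9813 = 0.0187
  → value = 0.0187
|0.1200 − 0.0187| = 0.101

0.101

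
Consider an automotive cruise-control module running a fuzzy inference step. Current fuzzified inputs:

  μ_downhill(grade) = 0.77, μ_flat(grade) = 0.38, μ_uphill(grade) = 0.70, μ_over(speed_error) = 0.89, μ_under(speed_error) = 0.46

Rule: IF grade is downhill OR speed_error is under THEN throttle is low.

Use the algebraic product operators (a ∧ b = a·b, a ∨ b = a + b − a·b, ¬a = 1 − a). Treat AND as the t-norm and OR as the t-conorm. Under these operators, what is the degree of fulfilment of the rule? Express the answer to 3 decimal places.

0.876

firing strength: downhill=0.77, under=0.46; OR[a + b − a·b] → w = 0.8758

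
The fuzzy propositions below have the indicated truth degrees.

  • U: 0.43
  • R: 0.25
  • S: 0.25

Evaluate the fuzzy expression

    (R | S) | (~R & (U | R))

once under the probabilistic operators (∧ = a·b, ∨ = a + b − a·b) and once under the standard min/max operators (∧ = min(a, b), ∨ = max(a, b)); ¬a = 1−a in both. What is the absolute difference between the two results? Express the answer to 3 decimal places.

Under probabilistic:
  R | S = a + b − a·b on (0.2500, 0.2500) = 0.4375
  ~R = 1 − 0.2500 = 0.7500
  U | R = a + b − a·b on (0.4300, 0.2500) = 0.5725
  ~R & (U | R) = a·b on (0.7500, 0.5725) = 0.4294
  (R | S) | (~R & (U | R)) = a + b − a·b on (0.4375, 0.4294) = 0.6790
  → value = 0.6790
Under standard min/max:
  R | S = max(a, b) on (0.25, 0.25) = 0.25
  ~R = 1 − 0.25 = 0.75
  U | R = max(a, b) on (0.43, 0.25) = 0.43
  ~R & (U | R) = min(a, b) on (0.75, 0.43) = 0.43
  (R | S) | (~R & (U | R)) = max(a, b) on (0.25, 0.43) = 0.43
  → value = 0.4300
|0.6790 − 0.4300| = 0.249

0.249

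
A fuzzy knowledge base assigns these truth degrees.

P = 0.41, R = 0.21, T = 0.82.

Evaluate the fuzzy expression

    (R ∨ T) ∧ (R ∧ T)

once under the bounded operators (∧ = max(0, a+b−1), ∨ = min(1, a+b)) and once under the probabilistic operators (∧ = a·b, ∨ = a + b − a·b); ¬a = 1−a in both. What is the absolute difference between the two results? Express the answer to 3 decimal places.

Under bounded:
  R ∨ T = min(1, a+b) on (0.21, 0.82) = 1.00
  R ∧ T = max(0, a+b−1) on (0.21, 0.82) = 0.03
  (R ∨ T) ∧ (R ∧ T) = max(0, a+b−1) on (1.00, 0.03) = 0.03
  → value = 0.0300
Under probabilistic:
  R ∨ T = a + b − a·b on (0.2100, 0.8200) = 0.8578
  R ∧ T = a·b on (0.2100, 0.8200) = 0.1722
  (R ∨ T) ∧ (R ∧ T) = a·b on (0.8578, 0.1722) = 0.1477
  → value = 0.1477
|0.0300 − 0.1477| = 0.118

0.118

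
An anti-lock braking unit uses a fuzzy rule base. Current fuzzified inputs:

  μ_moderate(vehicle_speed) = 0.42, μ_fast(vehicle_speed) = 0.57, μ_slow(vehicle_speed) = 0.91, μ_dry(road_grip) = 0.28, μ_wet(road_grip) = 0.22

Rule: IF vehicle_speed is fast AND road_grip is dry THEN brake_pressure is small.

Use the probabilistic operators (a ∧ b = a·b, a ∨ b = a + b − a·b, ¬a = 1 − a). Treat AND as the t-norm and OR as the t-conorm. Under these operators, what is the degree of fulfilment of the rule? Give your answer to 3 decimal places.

firing strength: fast=0.57, dry=0.28; AND[a·b] → w = 0.1596

0.160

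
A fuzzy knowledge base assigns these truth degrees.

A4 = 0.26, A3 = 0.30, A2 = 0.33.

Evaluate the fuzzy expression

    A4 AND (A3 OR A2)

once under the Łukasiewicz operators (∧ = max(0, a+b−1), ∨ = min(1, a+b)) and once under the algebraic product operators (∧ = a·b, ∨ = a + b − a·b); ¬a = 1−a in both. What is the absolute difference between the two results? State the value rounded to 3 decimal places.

Under Łukasiewicz:
  A3 OR A2 = min(1, a+b) on (0.30, 0.33) = 0.63
  A4 AND (A3 OR A2) = max(0, a+b−1) on (0.26, 0.63) = 0.00
  → value = 0.0000
Under algebraic product:
  A3 OR A2 = a + b − a·b on (0.3000, 0.3300) = 0.5310
  A4 AND (A3 OR A2) = a·b on (0.2600, 0.5310) = 0.1381
  → value = 0.1381
|0.0000 − 0.1381| = 0.138

0.138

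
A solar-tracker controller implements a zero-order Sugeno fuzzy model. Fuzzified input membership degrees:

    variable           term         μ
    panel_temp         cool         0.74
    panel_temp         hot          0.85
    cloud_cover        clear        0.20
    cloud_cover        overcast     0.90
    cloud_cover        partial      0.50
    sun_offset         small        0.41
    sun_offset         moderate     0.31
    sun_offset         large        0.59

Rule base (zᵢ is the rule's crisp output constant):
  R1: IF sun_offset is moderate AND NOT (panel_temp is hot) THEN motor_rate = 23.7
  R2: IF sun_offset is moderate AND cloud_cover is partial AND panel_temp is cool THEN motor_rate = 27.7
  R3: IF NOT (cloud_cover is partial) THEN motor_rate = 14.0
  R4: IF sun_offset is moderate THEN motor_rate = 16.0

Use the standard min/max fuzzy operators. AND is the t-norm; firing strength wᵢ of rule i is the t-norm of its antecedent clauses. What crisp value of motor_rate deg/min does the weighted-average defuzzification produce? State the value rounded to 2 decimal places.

R1 (z=23.7): moderate=0.31, ¬hot=1−0.85=0.15; AND[min(a, b)] → w = 0.15
R2 (z=27.7): moderate=0.31, partial=0.50, cool=0.74; AND[min(a, b)] → w = 0.31
R3 (z=14.0): ¬partial=1−0.50=0.50 → w = 0.50
R4 (z=16.0): moderate=0.31 → w = 0.31
Weighted average = (0.15·23.7 + 0.31·27.7 + 0.50·14.0 + 0.31·16.0) / (0.15 + 0.31 + 0.50 + 0.31)
  = 24.1020 / 1.2700 = 18.98

18.98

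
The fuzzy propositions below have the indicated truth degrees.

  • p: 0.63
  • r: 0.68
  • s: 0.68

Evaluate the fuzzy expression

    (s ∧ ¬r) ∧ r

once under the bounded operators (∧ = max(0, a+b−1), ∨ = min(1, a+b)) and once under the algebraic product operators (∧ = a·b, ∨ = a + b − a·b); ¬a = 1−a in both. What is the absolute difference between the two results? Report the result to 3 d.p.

0.148

Under bounded:
  ¬r = 1 − 0.68 = 0.32
  s ∧ ¬r = max(0, a+b−1) on (0.68, 0.32) = 0.00
  (s ∧ ¬r) ∧ r = max(0, a+b−1) on (0.00, 0.68) = 0.00
  → value = 0.0000
Under algebraic product:
  ¬r = 1 − 0.6800 = 0.3200
  s ∧ ¬r = a·b on (0.6800, 0.3200) = 0.2176
  (s ∧ ¬r) ∧ r = a·b on (0.2176, 0.6800) = 0.1480
  → value = 0.1480
|0.0000 − 0.1480| = 0.148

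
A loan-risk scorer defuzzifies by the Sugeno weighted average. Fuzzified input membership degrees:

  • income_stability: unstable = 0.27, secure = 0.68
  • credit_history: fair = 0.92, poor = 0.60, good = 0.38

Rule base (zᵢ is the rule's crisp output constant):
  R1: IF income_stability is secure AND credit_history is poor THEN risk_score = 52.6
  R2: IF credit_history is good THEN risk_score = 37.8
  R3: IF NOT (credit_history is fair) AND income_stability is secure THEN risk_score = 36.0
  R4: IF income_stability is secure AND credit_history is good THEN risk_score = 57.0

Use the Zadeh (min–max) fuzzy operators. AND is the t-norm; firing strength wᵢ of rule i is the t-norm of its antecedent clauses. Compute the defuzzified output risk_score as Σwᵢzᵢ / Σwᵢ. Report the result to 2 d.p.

48.93

R1 (z=52.6): secure=0.68, poor=0.60; AND[min(a, b)] → w = 0.60
R2 (z=37.8): good=0.38 → w = 0.38
R3 (z=36.0): ¬fair=1−0.92=0.08, secure=0.68; AND[min(a, b)] → w = 0.08
R4 (z=57.0): secure=0.68, good=0.38; AND[min(a, b)] → w = 0.38
Weighted average = (0.60·52.6 + 0.38·37.8 + 0.08·36.0 + 0.38·57.0) / (0.60 + 0.38 + 0.08 + 0.38)
  = 70.4640 / 1.4400 = 48.93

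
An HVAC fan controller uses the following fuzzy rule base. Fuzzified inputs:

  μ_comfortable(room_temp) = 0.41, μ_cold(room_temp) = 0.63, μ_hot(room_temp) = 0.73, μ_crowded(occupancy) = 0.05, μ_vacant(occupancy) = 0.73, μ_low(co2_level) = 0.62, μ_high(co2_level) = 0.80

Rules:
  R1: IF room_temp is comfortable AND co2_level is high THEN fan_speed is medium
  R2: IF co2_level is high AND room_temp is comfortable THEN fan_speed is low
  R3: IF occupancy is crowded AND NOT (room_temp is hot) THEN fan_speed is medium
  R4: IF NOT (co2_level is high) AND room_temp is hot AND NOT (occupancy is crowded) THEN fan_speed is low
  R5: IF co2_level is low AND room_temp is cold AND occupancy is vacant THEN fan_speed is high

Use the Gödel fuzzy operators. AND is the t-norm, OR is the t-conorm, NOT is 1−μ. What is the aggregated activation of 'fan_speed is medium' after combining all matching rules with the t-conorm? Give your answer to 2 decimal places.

0.41

R1: comfortable=0.41, high=0.80; AND[min(a, b)] → w = 0.41
R2: high=0.80, comfortable=0.41; AND[min(a, b)] → w = 0.41
R3: crowded=0.05, ¬hot=1−0.73=0.27; AND[min(a, b)] → w = 0.05
R4: ¬high=1−0.80=0.20, hot=0.73, ¬crowded=1−0.05=0.95; AND[min(a, b)] → w = 0.20
R5: low=0.62, cold=0.63, vacant=0.73; AND[min(a, b)] → w = 0.62
Rules with consequent 'medium': {R1, R3} → strengths 0.41, 0.05
Aggregate via t-conorm [max(a, b)]: 0.41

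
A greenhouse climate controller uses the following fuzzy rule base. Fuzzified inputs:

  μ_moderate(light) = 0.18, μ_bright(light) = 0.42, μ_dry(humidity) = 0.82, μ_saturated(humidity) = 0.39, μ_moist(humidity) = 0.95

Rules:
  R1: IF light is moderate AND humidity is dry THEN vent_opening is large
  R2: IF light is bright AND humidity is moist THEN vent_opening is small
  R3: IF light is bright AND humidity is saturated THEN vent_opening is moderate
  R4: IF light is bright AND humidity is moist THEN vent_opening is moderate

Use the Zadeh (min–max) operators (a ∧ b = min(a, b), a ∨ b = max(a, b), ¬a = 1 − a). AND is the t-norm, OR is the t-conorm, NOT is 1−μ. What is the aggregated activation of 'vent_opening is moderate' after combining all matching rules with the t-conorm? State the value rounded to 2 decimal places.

R1: moderate=0.18, dry=0.82; AND[min(a, b)] → w = 0.18
R2: bright=0.42, moist=0.95; AND[min(a, b)] → w = 0.42
R3: bright=0.42, saturated=0.39; AND[min(a, b)] → w = 0.39
R4: bright=0.42, moist=0.95; AND[min(a, b)] → w = 0.42
Rules with consequent 'moderate': {R3, R4} → strengths 0.39, 0.42
Aggregate via t-conorm [max(a, b)]: 0.42

0.42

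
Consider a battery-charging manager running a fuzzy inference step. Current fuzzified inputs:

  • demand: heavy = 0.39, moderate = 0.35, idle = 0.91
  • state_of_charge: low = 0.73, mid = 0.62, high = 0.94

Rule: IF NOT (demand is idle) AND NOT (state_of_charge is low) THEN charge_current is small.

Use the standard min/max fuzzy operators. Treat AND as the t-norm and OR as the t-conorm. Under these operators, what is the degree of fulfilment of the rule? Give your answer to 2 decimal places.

firing strength: ¬idle=1−0.91=0.09, ¬low=1−0.73=0.27; AND[min(a, b)] → w = 0.09

0.09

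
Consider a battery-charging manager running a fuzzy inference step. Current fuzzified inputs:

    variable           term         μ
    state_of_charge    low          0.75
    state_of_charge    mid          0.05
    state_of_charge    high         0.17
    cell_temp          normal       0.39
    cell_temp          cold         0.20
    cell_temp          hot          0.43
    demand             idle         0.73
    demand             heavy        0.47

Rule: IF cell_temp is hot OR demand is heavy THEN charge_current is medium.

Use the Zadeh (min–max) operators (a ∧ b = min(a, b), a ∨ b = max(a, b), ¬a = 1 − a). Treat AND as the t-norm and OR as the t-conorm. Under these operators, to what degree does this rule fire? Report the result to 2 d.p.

firing strength: hot=0.43, heavy=0.47; OR[max(a, b)] → w = 0.47

0.47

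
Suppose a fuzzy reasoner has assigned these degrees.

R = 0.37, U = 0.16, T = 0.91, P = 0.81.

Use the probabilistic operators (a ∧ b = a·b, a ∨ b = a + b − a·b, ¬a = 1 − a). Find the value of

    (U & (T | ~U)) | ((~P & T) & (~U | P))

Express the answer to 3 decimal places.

0.299

~U = 1 − 0.1600 = 0.8400
T | ~U = a + b − a·b on (0.9100, 0.8400) = 0.9856
U & (T | ~U) = a·b on (0.1600, 0.9856) = 0.1577
~P = 1 − 0.8100 = 0.1900
~P & T = a·b on (0.1900, 0.9100) = 0.1729
~U = 1 − 0.1600 = 0.8400
~U | P = a + b − a·b on (0.8400, 0.8100) = 0.9696
(~P & T) & (~U | P) = a·b on (0.1729, 0.9696) = 0.1676
(U & (T | ~U)) | ((~P & T) & (~U | P)) = a + b − a·b on (0.1577, 0.1676) = 0.2989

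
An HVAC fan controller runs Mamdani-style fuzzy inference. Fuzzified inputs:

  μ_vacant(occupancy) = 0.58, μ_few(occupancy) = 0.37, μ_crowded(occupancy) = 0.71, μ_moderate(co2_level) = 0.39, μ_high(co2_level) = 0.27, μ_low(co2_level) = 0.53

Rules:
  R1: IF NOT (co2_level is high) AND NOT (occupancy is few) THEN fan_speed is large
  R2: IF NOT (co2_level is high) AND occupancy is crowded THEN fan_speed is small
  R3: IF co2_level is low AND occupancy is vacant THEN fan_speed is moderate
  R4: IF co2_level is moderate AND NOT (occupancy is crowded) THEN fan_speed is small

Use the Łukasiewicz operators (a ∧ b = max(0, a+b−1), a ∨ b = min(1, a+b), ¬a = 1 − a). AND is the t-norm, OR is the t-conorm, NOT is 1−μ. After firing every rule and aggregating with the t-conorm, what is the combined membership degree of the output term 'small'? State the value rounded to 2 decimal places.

R1: ¬high=1−0.27=0.73, ¬few=1−0.37=0.63; AND[max(0, a+b−1)] → w = 0.36
R2: ¬high=1−0.27=0.73, crowded=0.71; AND[max(0, a+b−1)] → w = 0.44
R3: low=0.53, vacant=0.58; AND[max(0, a+b−1)] → w = 0.11
R4: moderate=0.39, ¬crowded=1−0.71=0.29; AND[max(0, a+b−1)] → w = 0.00
Rules with consequent 'small': {R2, R4} → strengths 0.44, 0.00
Aggregate via t-conorm [min(1, a+b)]: 0.44

0.44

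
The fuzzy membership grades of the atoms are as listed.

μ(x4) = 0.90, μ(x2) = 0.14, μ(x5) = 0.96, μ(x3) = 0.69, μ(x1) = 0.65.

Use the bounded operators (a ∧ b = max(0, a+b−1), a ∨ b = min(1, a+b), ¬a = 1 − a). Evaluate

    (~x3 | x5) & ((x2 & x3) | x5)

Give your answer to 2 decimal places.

0.96

~x3 = 1 − 0.69 = 0.31
~x3 | x5 = min(1, a+b) on (0.31, 0.96) = 1.00
x2 & x3 = max(0, a+b−1) on (0.14, 0.69) = 0.00
(x2 & x3) | x5 = min(1, a+b) on (0.00, 0.96) = 0.96
(~x3 | x5) & ((x2 & x3) | x5) = max(0, a+b−1) on (1.00, 0.96) = 0.96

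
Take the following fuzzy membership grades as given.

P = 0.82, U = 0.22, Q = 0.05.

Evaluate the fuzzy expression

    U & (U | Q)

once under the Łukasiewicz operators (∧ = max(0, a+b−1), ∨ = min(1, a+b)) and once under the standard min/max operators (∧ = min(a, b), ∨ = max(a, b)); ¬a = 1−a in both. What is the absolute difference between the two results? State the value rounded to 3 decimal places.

0.220

Under Łukasiewicz:
  U | Q = min(1, a+b) on (0.22, 0.05) = 0.27
  U & (U | Q) = max(0, a+b−1) on (0.22, 0.27) = 0.00
  → value = 0.0000
Under standard min/max:
  U | Q = max(a, b) on (0.22, 0.05) = 0.22
  U & (U | Q) = min(a, b) on (0.22, 0.22) = 0.22
  → value = 0.2200
|0.0000 − 0.2200| = 0.220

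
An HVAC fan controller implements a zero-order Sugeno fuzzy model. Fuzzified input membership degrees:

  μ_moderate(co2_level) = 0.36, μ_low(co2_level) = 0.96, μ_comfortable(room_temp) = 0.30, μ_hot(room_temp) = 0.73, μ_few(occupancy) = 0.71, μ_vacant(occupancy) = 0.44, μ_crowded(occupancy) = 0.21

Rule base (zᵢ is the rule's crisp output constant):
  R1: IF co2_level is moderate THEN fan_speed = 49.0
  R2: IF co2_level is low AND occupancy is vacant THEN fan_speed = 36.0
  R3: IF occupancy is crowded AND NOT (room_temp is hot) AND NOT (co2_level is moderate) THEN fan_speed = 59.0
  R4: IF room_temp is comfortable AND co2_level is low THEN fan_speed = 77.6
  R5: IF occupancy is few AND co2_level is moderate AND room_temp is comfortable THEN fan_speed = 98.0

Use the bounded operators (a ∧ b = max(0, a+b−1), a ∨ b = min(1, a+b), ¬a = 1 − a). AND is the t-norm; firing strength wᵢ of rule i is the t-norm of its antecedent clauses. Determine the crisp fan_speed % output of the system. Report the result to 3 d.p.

51.192

R1 (z=49.0): moderate=0.36 → w = 0.36
R2 (z=36.0): low=0.96, vacant=0.44; AND[max(0, a+b−1)] → w = 0.40
R3 (z=59.0): crowded=0.21, ¬hot=1−0.73=0.27, ¬moderate=1−0.36=0.64; AND[max(0, a+b−1)] → w = 0.00
R4 (z=77.6): comfortable=0.30, low=0.96; AND[max(0, a+b−1)] → w = 0.26
R5 (z=98.0): few=0.71, moderate=0.36, comfortable=0.30; AND[max(0, a+b−1)] → w = 0.00
Weighted average = (0.36·49.0 + 0.40·36.0 + 0.00·59.0 + 0.26·77.6 + 0.00·98.0) / (0.36 + 0.40 + 0.00 + 0.26 + 0.00)
  = 52.2160 / 1.0200 = 51.192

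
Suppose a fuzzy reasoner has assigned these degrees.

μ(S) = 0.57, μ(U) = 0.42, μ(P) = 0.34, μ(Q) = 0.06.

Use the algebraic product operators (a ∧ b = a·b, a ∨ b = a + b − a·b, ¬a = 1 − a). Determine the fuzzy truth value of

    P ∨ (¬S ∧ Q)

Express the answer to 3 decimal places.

¬S = 1 − 0.5700 = 0.4300
¬S ∧ Q = a·b on (0.4300, 0.0600) = 0.0258
P ∨ (¬S ∧ Q) = a + b − a·b on (0.3400, 0.0258) = 0.3570

0.357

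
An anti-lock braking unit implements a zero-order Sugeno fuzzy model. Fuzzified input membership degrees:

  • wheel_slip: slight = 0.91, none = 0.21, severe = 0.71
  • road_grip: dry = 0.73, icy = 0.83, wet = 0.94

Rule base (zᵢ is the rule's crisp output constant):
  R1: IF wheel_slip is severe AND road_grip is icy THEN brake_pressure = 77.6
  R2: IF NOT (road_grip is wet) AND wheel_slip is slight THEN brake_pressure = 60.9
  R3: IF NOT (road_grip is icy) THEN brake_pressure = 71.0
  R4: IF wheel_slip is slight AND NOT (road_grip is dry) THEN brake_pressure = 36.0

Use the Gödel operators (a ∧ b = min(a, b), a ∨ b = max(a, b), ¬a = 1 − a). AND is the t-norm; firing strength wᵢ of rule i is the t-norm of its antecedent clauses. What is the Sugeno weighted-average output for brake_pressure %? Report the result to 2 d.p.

66.56

R1 (z=77.6): severe=0.71, icy=0.83; AND[min(a, b)] → w = 0.71
R2 (z=60.9): ¬wet=1−0.94=0.06, slight=0.91; AND[min(a, b)] → w = 0.06
R3 (z=71.0): ¬icy=1−0.83=0.17 → w = 0.17
R4 (z=36.0): slight=0.91, ¬dry=1−0.73=0.27; AND[min(a, b)] → w = 0.27
Weighted average = (0.71·77.6 + 0.06·60.9 + 0.17·71.0 + 0.27·36.0) / (0.71 + 0.06 + 0.17 + 0.27)
  = 80.5400 / 1.2100 = 66.56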